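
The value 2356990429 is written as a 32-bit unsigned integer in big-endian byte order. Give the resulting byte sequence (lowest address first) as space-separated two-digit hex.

2356990429 in hexadecimal, padded to 32 bits, is 0x8C7CD1DD.
Split into bytes (most-significant first): 8C 7C D1 DD.
Big-endian: lowest address holds the most-significant byte.
So the memory order matches the most-significant-first order: 8C 7C D1 DD.

8C 7C D1 DD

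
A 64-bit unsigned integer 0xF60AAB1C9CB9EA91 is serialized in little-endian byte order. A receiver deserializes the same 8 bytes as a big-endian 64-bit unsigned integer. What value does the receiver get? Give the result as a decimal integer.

10514420360196852470

Stored little-endian, the bytes at ascending addresses are 91 EA B9 9C 1C AB 0A F6.
Read back as big-endian, the last byte is least significant, giving 0x91EAB99C1CAB0AF6.
0x91EAB99C1CAB0AF6 = 10514420360196852470.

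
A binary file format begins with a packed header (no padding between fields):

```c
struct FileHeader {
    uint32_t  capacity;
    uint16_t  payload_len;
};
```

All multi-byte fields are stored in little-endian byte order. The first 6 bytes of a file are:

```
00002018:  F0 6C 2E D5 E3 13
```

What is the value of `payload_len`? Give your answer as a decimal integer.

`payload_len` follows `capacity` (4 bytes), so it starts at byte offset 4 and occupies 2 bytes.
Bytes at offsets 4..5: E3 13.
Little-endian: lowest address holds the least-significant byte.
Reassemble most-significant byte first: 13 E3 → 0x13E3.
0x13E3 = 5091.

5091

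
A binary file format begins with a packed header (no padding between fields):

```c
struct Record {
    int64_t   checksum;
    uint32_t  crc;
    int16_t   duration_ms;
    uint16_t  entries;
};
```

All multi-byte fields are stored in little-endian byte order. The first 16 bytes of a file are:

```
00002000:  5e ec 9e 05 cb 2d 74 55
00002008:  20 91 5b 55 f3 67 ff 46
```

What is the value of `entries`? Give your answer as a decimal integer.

18175

`entries` follows `checksum` (8 B), `crc` (4 B), `duration_ms` (2 B), so it starts at offset 8 + 4 + 2 = 14 and occupies 2 bytes.
Bytes at offsets 14..15: FF 46.
Little-endian: lowest address holds the least-significant byte.
Reassemble most-significant byte first: 46 FF → 0x46FF.
0x46FF = 18175.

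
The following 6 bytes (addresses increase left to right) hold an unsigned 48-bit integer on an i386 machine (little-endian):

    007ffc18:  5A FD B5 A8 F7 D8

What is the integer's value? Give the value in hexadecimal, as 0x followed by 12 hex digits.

Little-endian: lowest address holds the least-significant byte.
Reassemble most-significant byte first: D8 F7 A8 B5 FD 5A → 0xD8F7A8B5FD5A.

0xD8F7A8B5FD5A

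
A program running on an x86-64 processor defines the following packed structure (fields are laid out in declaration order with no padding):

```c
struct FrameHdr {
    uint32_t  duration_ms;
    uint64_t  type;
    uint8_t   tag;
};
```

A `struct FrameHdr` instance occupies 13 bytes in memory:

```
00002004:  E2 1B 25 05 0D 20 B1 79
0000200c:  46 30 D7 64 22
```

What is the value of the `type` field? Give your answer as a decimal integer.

`type` follows `duration_ms` (4 bytes), so it starts at byte offset 4 and occupies 8 bytes.
Bytes at offsets 4..11: 0D 20 B1 79 46 30 D7 64.
Little-endian stores the least-significant byte at the lowest address.
Reassemble most-significant byte first: 64 D7 30 46 79 B1 20 0D → 0x64D7304679B1200D.
0x64D7304679B1200D = 7266329603033079821.

7266329603033079821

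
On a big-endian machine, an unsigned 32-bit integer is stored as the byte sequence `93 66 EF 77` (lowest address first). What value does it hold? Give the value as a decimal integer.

In big-endian order the high byte comes first in memory.
The bytes are already most-significant first: 0x9366EF77.
0x9366EF77 = 2472996727.

2472996727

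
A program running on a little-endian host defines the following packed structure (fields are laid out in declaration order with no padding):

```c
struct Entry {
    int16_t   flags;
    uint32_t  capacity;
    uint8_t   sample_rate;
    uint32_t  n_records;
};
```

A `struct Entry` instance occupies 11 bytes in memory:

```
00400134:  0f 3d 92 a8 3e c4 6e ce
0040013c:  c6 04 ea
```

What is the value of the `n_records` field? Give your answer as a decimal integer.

3926181582

`n_records` follows `flags` (2 B), `capacity` (4 B), `sample_rate` (1 B), so it starts at offset 2 + 4 + 1 = 7 and occupies 4 bytes.
Bytes at offsets 7..10: CE C6 04 EA.
In little-endian order the low byte comes first in memory.
Reassemble most-significant byte first: EA 04 C6 CE → 0xEA04C6CE.
0xEA04C6CE = 3926181582.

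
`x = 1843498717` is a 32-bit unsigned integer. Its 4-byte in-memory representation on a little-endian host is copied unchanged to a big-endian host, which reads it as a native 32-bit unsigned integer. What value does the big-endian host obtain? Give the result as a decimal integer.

1843498717 in 32-bit hexadecimal is 0x6DE18EDD.
Stored little-endian, the bytes at ascending addresses are DD 8E E1 6D.
Read back as big-endian, the last byte is least significant, giving 0xDD8EE16D.
0xDD8EE16D = 3717128557.

3717128557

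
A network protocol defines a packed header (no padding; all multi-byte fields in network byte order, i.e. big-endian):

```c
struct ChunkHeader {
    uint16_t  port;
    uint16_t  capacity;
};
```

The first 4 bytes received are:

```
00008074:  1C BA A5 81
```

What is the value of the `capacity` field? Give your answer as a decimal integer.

42369

`capacity` follows `port` (2 bytes), so it starts at byte offset 2 and occupies 2 bytes.
Bytes at offsets 2..3: A5 81.
Big-endian: lowest address holds the most-significant byte.
The bytes are already most-significant first: 0xA581.
0xA581 = 42369.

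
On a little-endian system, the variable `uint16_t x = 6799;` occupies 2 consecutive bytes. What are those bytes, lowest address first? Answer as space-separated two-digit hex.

6799 in hexadecimal, padded to 16 bits, is 0x1A8F.
Split into bytes (most-significant first): 1A 8F.
Little-endian stores the least-significant byte at the lowest address.
So at ascending addresses the bytes are 8F 1A.

8F 1A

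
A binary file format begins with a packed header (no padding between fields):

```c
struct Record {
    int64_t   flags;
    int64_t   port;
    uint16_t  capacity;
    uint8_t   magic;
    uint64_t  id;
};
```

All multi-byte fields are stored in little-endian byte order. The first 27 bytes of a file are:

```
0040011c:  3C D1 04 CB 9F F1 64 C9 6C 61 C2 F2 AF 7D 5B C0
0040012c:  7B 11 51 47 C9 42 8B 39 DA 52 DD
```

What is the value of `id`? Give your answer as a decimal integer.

15948049171156748615

`id` follows `flags` (8 B), `port` (8 B), `capacity` (2 B), `magic` (1 B), so it starts at offset 8 + 8 + 2 + 1 = 19 and occupies 8 bytes.
Bytes at offsets 19..26: 47 C9 42 8B 39 DA 52 DD.
Little-endian stores the least-significant byte at the lowest address.
Reassemble most-significant byte first: DD 52 DA 39 8B 42 C9 47 → 0xDD52DA398B42C947.
0xDD52DA398B42C947 = 15948049171156748615.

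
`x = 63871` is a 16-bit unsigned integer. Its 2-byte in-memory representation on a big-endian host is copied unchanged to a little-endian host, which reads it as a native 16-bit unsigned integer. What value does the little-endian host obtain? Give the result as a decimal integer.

32761

63871 in 16-bit hexadecimal is 0xF97F.
Stored big-endian, the bytes at ascending addresses are F9 7F.
Read back as little-endian, the first byte is least significant, giving 0x7FF9.
0x7FF9 = 32761.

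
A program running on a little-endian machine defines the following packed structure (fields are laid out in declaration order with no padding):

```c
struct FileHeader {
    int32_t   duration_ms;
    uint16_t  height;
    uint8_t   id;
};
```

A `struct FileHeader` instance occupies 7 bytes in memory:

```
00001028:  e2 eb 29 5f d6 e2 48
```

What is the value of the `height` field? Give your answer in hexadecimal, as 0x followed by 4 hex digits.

0xE2D6

`height` follows `duration_ms` (4 bytes), so it starts at byte offset 4 and occupies 2 bytes.
Bytes at offsets 4..5: D6 E2.
Little-endian: lowest address holds the least-significant byte.
Reassemble most-significant byte first: E2 D6 → 0xE2D6.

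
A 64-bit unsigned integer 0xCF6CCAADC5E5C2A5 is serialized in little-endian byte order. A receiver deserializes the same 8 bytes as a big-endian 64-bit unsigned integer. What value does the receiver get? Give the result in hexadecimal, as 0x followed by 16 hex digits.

Stored little-endian, the bytes at ascending addresses are A5 C2 E5 C5 AD CA 6C CF.
Read back as big-endian, the last byte is least significant, giving 0xA5C2E5C5ADCA6CCF.

0xA5C2E5C5ADCA6CCF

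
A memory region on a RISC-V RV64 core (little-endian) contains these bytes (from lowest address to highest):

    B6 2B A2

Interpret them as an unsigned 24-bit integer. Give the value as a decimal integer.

Little-endian: lowest address holds the least-significant byte.
Reassemble most-significant byte first: A2 2B B6 → 0xA22BB6.
0xA22BB6 = 10628022.

10628022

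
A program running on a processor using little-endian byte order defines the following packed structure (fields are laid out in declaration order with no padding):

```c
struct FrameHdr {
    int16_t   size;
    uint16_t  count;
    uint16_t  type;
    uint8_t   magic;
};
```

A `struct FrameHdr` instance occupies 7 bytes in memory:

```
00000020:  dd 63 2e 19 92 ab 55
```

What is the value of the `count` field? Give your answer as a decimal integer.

6446

`count` follows `size` (2 bytes), so it starts at byte offset 2 and occupies 2 bytes.
Bytes at offsets 2..3: 2E 19.
Little-endian stores the least-significant byte at the lowest address.
Reassemble most-significant byte first: 19 2E → 0x192E.
0x192E = 6446.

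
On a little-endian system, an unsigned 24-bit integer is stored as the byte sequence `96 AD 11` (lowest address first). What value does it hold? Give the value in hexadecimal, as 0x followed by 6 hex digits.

0x11AD96

In little-endian order the low byte comes first in memory.
Reassemble most-significant byte first: 11 AD 96 → 0x11AD96.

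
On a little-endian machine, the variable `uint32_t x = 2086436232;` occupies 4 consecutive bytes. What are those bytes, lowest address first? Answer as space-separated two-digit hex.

2086436232 in hexadecimal, padded to 32 bits, is 0x7C5C7D88.
Split into bytes (most-significant first): 7C 5C 7D 88.
Little-endian stores the least-significant byte at the lowest address.
So at ascending addresses the bytes are 88 7D 5C 7C.

88 7D 5C 7C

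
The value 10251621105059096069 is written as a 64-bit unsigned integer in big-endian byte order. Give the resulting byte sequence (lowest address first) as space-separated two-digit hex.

10251621105059096069 in hexadecimal, padded to 64 bits, is 0x8E45131462F1E605.
Split into bytes (most-significant first): 8E 45 13 14 62 F1 E6 05.
Big-endian stores the most-significant byte at the lowest address.
So the memory order matches the most-significant-first order: 8E 45 13 14 62 F1 E6 05.

8E 45 13 14 62 F1 E6 05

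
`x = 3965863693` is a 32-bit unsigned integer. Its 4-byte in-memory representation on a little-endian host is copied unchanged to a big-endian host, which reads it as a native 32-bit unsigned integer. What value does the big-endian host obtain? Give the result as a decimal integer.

222782188

3965863693 in 32-bit hexadecimal is 0xEC62470D.
Stored little-endian, the bytes at ascending addresses are 0D 47 62 EC.
Read back as big-endian, the last byte is least significant, giving 0x0D4762EC.
0x0D4762EC = 222782188.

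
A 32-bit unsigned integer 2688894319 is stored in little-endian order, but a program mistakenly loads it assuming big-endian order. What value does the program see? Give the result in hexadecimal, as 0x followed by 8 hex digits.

2688894319 in 32-bit hexadecimal is 0xA045456F.
Stored little-endian, the bytes at ascending addresses are 6F 45 45 A0.
Read back as big-endian, the last byte is least significant, giving 0x6F4545A0.

0x6F4545A0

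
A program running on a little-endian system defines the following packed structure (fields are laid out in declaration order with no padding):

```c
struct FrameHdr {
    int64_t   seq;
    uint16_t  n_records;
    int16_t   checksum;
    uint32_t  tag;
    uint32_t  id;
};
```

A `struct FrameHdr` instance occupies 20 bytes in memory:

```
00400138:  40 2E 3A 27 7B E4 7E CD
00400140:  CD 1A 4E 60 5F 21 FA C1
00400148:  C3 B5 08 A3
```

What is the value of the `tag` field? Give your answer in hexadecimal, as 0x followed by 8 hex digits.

`tag` follows `seq` (8 B), `n_records` (2 B), `checksum` (2 B), so it starts at offset 8 + 2 + 2 = 12 and occupies 4 bytes.
Bytes at offsets 12..15: 5F 21 FA C1.
Little-endian: lowest address holds the least-significant byte.
Reassemble most-significant byte first: C1 FA 21 5F → 0xC1FA215F.

0xC1FA215F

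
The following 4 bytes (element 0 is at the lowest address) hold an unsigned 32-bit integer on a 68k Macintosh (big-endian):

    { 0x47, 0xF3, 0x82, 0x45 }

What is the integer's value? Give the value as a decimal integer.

1207140933

Big-endian: lowest address holds the most-significant byte.
The bytes are already most-significant first: 0x47F38245.
0x47F38245 = 1207140933.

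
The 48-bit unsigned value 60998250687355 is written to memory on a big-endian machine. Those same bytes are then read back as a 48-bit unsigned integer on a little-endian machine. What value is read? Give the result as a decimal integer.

60998250687355 in 48-bit hexadecimal is 0x377A43106B7B.
Stored big-endian, the bytes at ascending addresses are 37 7A 43 10 6B 7B.
Read back as little-endian, the first byte is least significant, giving 0x7B6B10437A37.
0x7B6B10437A37 = 135699764574775.

135699764574775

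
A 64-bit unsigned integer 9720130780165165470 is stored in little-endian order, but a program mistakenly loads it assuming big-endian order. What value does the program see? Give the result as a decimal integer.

9720130780165165470 in 64-bit hexadecimal is 0x86E4D771F215D19E.
Stored little-endian, the bytes at ascending addresses are 9E D1 15 F2 71 D7 E4 86.
Read back as big-endian, the last byte is least significant, giving 0x9ED115F271D7E486.
0x9ED115F271D7E486 = 11443952259161384070.

11443952259161384070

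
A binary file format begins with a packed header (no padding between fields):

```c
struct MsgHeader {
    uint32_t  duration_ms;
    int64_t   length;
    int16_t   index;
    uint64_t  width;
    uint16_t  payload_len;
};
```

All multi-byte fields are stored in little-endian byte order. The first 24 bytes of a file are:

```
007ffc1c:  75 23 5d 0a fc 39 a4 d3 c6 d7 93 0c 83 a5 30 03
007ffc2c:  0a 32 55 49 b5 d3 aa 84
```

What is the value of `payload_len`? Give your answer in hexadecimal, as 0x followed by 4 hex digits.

`payload_len` follows `duration_ms` (4 B), `length` (8 B), `index` (2 B), `width` (8 B), so it starts at offset 4 + 8 + 2 + 8 = 22 and occupies 2 bytes.
Bytes at offsets 22..23: AA 84.
Little-endian stores the least-significant byte at the lowest address.
Reassemble most-significant byte first: 84 AA → 0x84AA.

0x84AA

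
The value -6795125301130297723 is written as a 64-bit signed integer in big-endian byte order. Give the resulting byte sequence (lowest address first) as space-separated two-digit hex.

Two's complement of -6795125301130297723 in 64 bits: 6795125301130297723 = 0x5E4D22759224017B; invert → 0xA1B2DD8A6DDBFE84; add 1 → 0xA1B2DD8A6DDBFE85.
Split into bytes (most-significant first): A1 B2 DD 8A 6D DB FE 85.
Big-endian: lowest address holds the most-significant byte.
So the memory order matches the most-significant-first order: A1 B2 DD 8A 6D DB FE 85.

A1 B2 DD 8A 6D DB FE 85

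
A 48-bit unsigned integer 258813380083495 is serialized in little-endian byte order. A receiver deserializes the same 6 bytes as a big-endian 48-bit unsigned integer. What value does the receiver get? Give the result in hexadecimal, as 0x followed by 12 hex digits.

258813380083495 in 48-bit hexadecimal is 0xEB63AF953F27.
Stored little-endian, the bytes at ascending addresses are 27 3F 95 AF 63 EB.
Read back as big-endian, the last byte is least significant, giving 0x273F95AF63EB.

0x273F95AF63EB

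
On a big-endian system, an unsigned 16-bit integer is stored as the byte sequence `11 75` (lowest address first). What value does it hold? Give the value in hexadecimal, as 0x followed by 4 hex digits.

0x1175

Big-endian stores the most-significant byte at the lowest address.
The bytes are already most-significant first: 0x1175.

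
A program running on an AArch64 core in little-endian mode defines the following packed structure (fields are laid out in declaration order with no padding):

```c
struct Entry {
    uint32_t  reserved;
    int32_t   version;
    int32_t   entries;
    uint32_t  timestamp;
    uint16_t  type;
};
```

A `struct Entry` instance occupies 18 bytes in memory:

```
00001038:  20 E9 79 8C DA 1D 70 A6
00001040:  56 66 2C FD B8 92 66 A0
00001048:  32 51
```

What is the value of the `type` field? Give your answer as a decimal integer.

`type` follows `reserved` (4 B), `version` (4 B), `entries` (4 B), `timestamp` (4 B), so it starts at offset 4 + 4 + 4 + 4 = 16 and occupies 2 bytes.
Bytes at offsets 16..17: 32 51.
Little-endian: lowest address holds the least-significant byte.
Reassemble most-significant byte first: 51 32 → 0x5132.
0x5132 = 20786.

20786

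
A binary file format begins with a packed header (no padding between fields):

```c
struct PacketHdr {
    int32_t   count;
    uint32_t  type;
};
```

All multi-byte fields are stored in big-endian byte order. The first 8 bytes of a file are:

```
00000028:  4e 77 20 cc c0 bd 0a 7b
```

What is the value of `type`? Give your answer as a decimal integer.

`type` follows `count` (4 bytes), so it starts at byte offset 4 and occupies 4 bytes.
Bytes at offsets 4..7: C0 BD 0A 7B.
In big-endian order the high byte comes first in memory.
The bytes are already most-significant first: 0xC0BD0A7B.
0xC0BD0A7B = 3233614459.

3233614459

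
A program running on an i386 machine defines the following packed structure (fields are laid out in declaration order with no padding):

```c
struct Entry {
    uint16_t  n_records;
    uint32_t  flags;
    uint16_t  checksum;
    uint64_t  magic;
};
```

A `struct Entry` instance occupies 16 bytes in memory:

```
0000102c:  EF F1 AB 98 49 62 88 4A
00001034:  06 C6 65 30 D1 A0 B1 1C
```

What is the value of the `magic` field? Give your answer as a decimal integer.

`magic` follows `n_records` (2 B), `flags` (4 B), `checksum` (2 B), so it starts at offset 2 + 4 + 2 = 8 and occupies 8 bytes.
Bytes at offsets 8..15: 06 C6 65 30 D1 A0 B1 1C.
Little-endian: lowest address holds the least-significant byte.
Reassemble most-significant byte first: 1C B1 A0 D1 30 65 C6 06 → 0x1CB1A0D13065C606.
0x1CB1A0D13065C606 = 2067610524260353542.

2067610524260353542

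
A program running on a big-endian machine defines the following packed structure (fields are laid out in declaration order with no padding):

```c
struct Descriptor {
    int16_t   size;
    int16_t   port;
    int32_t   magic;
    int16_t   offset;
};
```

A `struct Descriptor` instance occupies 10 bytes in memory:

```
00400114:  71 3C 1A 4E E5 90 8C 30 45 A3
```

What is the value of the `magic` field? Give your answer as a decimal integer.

-443511760

`magic` follows `size` (2 B), `port` (2 B), so it starts at offset 2 + 2 = 4 and occupies 4 bytes.
Bytes at offsets 4..7: E5 90 8C 30.
Big-endian stores the most-significant byte at the lowest address.
The bytes are already most-significant first: 0xE5908C30.
Top bit is set, so as a signed 32-bit value this is 0xE5908C30 − 2^32 = -443511760.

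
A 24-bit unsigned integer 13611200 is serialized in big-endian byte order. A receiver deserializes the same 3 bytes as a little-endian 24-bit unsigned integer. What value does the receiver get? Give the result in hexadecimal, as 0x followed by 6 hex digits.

13611200 in 24-bit hexadecimal is 0xCFB0C0.
Stored big-endian, the bytes at ascending addresses are CF B0 C0.
Read back as little-endian, the first byte is least significant, giving 0xC0B0CF.

0xC0B0CF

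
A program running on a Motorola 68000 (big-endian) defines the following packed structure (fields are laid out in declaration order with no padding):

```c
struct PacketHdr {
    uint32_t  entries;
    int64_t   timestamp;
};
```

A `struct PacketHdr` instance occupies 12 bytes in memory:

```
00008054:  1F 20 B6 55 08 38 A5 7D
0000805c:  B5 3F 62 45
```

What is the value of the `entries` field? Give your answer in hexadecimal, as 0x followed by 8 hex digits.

0x1F20B655

`entries` is the first field, at byte offset 0, occupying 4 bytes.
Bytes at offsets 0..3: 1F 20 B6 55.
In big-endian order the high byte comes first in memory.
The bytes are already most-significant first: 0x1F20B655.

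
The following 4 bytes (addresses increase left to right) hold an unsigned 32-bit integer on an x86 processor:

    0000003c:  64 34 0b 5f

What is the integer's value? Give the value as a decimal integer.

1594569828

Little-endian stores the least-significant byte at the lowest address.
Reassemble most-significant byte first: 5F 0B 34 64 → 0x5F0B3464.
0x5F0B3464 = 1594569828.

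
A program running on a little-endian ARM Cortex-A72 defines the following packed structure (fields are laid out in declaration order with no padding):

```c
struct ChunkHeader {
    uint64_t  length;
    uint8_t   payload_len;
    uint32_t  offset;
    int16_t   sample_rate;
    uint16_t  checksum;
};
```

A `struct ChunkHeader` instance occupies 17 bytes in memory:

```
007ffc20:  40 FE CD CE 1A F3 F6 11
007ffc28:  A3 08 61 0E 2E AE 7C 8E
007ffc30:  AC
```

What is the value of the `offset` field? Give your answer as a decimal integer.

772694280

`offset` follows `length` (8 B), `payload_len` (1 B), so it starts at offset 8 + 1 = 9 and occupies 4 bytes.
Bytes at offsets 9..12: 08 61 0E 2E.
Little-endian: lowest address holds the least-significant byte.
Reassemble most-significant byte first: 2E 0E 61 08 → 0x2E0E6108.
0x2E0E6108 = 772694280.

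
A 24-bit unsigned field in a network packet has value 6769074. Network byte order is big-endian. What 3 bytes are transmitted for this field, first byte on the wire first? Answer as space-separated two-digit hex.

6769074 in hexadecimal, padded to 24 bits, is 0x6749B2.
Split into bytes (most-significant first): 67 49 B2.
Big-endian stores the most-significant byte at the lowest address.
So the memory order matches the most-significant-first order: 67 49 B2.

67 49 B2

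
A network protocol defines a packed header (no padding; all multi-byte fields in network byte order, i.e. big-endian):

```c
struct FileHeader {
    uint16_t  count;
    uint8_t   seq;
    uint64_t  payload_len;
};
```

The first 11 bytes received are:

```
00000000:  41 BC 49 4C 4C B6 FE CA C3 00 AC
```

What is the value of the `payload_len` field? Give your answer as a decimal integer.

5497970450552258732

`payload_len` follows `count` (2 B), `seq` (1 B), so it starts at offset 2 + 1 = 3 and occupies 8 bytes.
Bytes at offsets 3..10: 4C 4C B6 FE CA C3 00 AC.
Big-endian: lowest address holds the most-significant byte.
The bytes are already most-significant first: 0x4C4CB6FECAC300AC.
0x4C4CB6FECAC300AC = 5497970450552258732.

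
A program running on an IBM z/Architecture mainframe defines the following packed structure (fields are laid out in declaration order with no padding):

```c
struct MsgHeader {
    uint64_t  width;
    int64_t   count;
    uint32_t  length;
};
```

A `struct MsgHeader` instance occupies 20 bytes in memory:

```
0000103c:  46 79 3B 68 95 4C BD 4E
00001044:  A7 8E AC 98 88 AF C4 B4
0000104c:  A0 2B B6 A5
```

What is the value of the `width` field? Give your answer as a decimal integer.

5078155375204416846

`width` is the first field, at byte offset 0, occupying 8 bytes.
Bytes at offsets 0..7: 46 79 3B 68 95 4C BD 4E.
In big-endian order the high byte comes first in memory.
The bytes are already most-significant first: 0x46793B68954CBD4E.
0x46793B68954CBD4E = 5078155375204416846.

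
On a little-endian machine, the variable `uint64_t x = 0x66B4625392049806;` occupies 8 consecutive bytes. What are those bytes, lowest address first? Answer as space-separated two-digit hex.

06 98 04 92 53 62 B4 66

Split into bytes (most-significant first): 66 B4 62 53 92 04 98 06.
Little-endian: lowest address holds the least-significant byte.
So at ascending addresses the bytes are 06 98 04 92 53 62 B4 66.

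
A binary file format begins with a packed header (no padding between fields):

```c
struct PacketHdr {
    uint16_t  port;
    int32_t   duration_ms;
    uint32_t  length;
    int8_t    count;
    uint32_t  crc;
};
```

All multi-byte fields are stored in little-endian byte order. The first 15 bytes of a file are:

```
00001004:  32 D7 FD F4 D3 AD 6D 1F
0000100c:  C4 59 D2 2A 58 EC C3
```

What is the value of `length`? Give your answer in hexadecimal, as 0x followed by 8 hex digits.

0x59C41F6D

`length` follows `port` (2 B), `duration_ms` (4 B), so it starts at offset 2 + 4 = 6 and occupies 4 bytes.
Bytes at offsets 6..9: 6D 1F C4 59.
Little-endian: lowest address holds the least-significant byte.
Reassemble most-significant byte first: 59 C4 1F 6D → 0x59C41F6D.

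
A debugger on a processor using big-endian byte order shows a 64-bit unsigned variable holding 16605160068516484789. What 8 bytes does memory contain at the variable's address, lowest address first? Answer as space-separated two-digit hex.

E6 71 61 1A BA 6D 16 B5

16605160068516484789 in hexadecimal, padded to 64 bits, is 0xE671611ABA6D16B5.
Split into bytes (most-significant first): E6 71 61 1A BA 6D 16 B5.
Big-endian stores the most-significant byte at the lowest address.
So the memory order matches the most-significant-first order: E6 71 61 1A BA 6D 16 B5.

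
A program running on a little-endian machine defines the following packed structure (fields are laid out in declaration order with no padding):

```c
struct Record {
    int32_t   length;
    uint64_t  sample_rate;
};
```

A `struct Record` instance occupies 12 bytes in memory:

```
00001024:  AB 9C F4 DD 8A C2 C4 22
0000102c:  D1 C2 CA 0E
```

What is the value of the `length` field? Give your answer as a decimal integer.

`length` is the first field, at byte offset 0, occupying 4 bytes.
Bytes at offsets 0..3: AB 9C F4 DD.
Little-endian stores the least-significant byte at the lowest address.
Reassemble most-significant byte first: DD F4 9C AB → 0xDDF49CAB.
Top bit is set, so as a signed 32-bit value this is 0xDDF49CAB − 2^32 = -571171669.

-571171669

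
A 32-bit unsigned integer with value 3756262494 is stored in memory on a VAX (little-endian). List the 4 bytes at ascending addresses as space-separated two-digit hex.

5E 04 E4 DF

3756262494 in hexadecimal, padded to 32 bits, is 0xDFE4045E.
Split into bytes (most-significant first): DF E4 04 5E.
Little-endian: lowest address holds the least-significant byte.
So at ascending addresses the bytes are 5E 04 E4 DF.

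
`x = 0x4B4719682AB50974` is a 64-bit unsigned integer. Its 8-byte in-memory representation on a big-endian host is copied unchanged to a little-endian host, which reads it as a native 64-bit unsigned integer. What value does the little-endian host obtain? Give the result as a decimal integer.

8361413376929777483

Stored big-endian, the bytes at ascending addresses are 4B 47 19 68 2A B5 09 74.
Read back as little-endian, the first byte is least significant, giving 0x7409B52A6819474B.
0x7409B52A6819474B = 8361413376929777483.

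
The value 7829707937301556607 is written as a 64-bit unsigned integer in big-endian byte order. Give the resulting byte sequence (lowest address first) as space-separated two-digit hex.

6C A8 B5 E2 A9 EA 6D 7F

7829707937301556607 in hexadecimal, padded to 64 bits, is 0x6CA8B5E2A9EA6D7F.
Split into bytes (most-significant first): 6C A8 B5 E2 A9 EA 6D 7F.
Big-endian stores the most-significant byte at the lowest address.
So the memory order matches the most-significant-first order: 6C A8 B5 E2 A9 EA 6D 7F.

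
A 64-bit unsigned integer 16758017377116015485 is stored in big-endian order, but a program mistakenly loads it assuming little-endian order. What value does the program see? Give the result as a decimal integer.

9064569873177284840

16758017377116015485 in 64-bit hexadecimal is 0xE890700446D2CB7D.
Stored big-endian, the bytes at ascending addresses are E8 90 70 04 46 D2 CB 7D.
Read back as little-endian, the first byte is least significant, giving 0x7DCBD246047090E8.
0x7DCBD246047090E8 = 9064569873177284840.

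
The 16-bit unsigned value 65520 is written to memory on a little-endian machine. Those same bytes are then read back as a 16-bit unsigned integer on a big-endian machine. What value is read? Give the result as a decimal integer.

61695

65520 in 16-bit hexadecimal is 0xFFF0.
Stored little-endian, the bytes at ascending addresses are F0 FF.
Read back as big-endian, the last byte is least significant, giving 0xF0FF.
0xF0FF = 61695.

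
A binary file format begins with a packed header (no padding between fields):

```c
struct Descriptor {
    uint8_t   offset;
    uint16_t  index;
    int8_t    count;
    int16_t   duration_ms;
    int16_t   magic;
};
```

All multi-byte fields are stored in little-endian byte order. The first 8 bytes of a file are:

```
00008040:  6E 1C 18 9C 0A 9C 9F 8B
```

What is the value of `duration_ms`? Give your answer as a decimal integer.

`duration_ms` follows `offset` (1 B), `index` (2 B), `count` (1 B), so it starts at offset 1 + 2 + 1 = 4 and occupies 2 bytes.
Bytes at offsets 4..5: 0A 9C.
Little-endian: lowest address holds the least-significant byte.
Reassemble most-significant byte first: 9C 0A → 0x9C0A.
Top bit is set, so as a signed 16-bit value this is 0x9C0A − 2^16 = -25590.

-25590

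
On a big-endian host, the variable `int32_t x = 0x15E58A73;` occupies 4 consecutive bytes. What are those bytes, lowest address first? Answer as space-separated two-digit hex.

Split into bytes (most-significant first): 15 E5 8A 73.
Big-endian stores the most-significant byte at the lowest address.
So the memory order matches the most-significant-first order: 15 E5 8A 73.

15 E5 8A 73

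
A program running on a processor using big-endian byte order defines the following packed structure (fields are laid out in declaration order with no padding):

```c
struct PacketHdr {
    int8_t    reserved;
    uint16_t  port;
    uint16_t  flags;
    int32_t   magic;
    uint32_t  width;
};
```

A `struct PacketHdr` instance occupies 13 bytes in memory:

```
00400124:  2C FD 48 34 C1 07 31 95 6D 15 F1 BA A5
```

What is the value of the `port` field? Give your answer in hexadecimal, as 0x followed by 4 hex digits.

0xFD48

`port` follows `reserved` (1 byte), so it starts at byte offset 1 and occupies 2 bytes.
Bytes at offsets 1..2: FD 48.
In big-endian order the high byte comes first in memory.
The bytes are already most-significant first: 0xFD48.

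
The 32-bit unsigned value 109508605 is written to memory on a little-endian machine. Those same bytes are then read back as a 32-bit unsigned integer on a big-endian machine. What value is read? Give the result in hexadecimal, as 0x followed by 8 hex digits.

0xFDF78606

109508605 in 32-bit hexadecimal is 0x0686F7FD.
Stored little-endian, the bytes at ascending addresses are FD F7 86 06.
Read back as big-endian, the last byte is least significant, giving 0xFDF78606.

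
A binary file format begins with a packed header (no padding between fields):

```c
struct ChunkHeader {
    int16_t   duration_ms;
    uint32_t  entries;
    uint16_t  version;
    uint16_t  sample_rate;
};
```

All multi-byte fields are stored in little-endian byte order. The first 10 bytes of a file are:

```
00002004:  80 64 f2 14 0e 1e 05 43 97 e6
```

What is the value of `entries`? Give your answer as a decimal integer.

504239346

`entries` follows `duration_ms` (2 bytes), so it starts at byte offset 2 and occupies 4 bytes.
Bytes at offsets 2..5: F2 14 0E 1E.
In little-endian order the low byte comes first in memory.
Reassemble most-significant byte first: 1E 0E 14 F2 → 0x1E0E14F2.
0x1E0E14F2 = 504239346.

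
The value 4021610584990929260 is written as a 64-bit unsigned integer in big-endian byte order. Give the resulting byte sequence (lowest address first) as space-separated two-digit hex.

37 CF A1 85 07 55 D1 6C

4021610584990929260 in hexadecimal, padded to 64 bits, is 0x37CFA1850755D16C.
Split into bytes (most-significant first): 37 CF A1 85 07 55 D1 6C.
Big-endian stores the most-significant byte at the lowest address.
So the memory order matches the most-significant-first order: 37 CF A1 85 07 55 D1 6C.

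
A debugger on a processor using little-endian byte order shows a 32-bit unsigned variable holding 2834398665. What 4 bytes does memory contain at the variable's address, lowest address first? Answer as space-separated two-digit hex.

C9 7D F1 A8

2834398665 in hexadecimal, padded to 32 bits, is 0xA8F17DC9.
Split into bytes (most-significant first): A8 F1 7D C9.
Little-endian: lowest address holds the least-significant byte.
So at ascending addresses the bytes are C9 7D F1 A8.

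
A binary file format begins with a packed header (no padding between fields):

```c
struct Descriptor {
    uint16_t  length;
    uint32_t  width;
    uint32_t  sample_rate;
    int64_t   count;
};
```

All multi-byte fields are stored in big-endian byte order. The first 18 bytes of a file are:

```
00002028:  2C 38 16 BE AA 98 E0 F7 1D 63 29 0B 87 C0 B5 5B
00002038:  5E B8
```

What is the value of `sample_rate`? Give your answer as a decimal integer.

3774291299

`sample_rate` follows `length` (2 B), `width` (4 B), so it starts at offset 2 + 4 = 6 and occupies 4 bytes.
Bytes at offsets 6..9: E0 F7 1D 63.
In big-endian order the high byte comes first in memory.
The bytes are already most-significant first: 0xE0F71D63.
0xE0F71D63 = 3774291299.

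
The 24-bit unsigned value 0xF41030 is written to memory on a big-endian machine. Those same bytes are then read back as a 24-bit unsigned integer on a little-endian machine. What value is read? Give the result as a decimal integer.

3150068

Stored big-endian, the bytes at ascending addresses are F4 10 30.
Read back as little-endian, the first byte is least significant, giving 0x3010F4.
0x3010F4 = 3150068.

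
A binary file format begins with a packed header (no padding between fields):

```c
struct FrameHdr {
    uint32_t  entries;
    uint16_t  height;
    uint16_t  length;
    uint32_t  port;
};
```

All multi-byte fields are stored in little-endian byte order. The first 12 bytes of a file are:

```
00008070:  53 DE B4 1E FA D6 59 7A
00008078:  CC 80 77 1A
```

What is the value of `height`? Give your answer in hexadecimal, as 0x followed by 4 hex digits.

0xD6FA

`height` follows `entries` (4 bytes), so it starts at byte offset 4 and occupies 2 bytes.
Bytes at offsets 4..5: FA D6.
In little-endian order the low byte comes first in memory.
Reassemble most-significant byte first: D6 FA → 0xD6FA.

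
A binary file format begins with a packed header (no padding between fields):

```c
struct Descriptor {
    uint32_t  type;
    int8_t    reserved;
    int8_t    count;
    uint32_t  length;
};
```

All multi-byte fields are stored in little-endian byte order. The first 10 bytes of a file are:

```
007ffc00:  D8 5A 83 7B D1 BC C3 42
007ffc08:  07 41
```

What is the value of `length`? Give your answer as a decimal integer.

`length` follows `type` (4 B), `reserved` (1 B), `count` (1 B), so it starts at offset 4 + 1 + 1 = 6 and occupies 4 bytes.
Bytes at offsets 6..9: C3 42 07 41.
Little-endian stores the least-significant byte at the lowest address.
Reassemble most-significant byte first: 41 07 42 C3 → 0x410742C3.
0x410742C3 = 1090994883.

1090994883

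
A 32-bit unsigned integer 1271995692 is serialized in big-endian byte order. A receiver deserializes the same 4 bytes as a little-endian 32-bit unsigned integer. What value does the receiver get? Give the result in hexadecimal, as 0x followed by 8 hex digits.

1271995692 in 32-bit hexadecimal is 0x4BD11D2C.
Stored big-endian, the bytes at ascending addresses are 4B D1 1D 2C.
Read back as little-endian, the first byte is least significant, giving 0x2C1DD14B.

0x2C1DD14B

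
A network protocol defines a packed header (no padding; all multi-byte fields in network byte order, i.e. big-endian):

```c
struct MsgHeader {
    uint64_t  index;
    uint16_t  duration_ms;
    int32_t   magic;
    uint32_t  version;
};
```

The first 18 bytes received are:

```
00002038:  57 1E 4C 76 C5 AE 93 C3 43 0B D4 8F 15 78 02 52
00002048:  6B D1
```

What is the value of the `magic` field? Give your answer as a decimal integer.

-728820360

`magic` follows `index` (8 B), `duration_ms` (2 B), so it starts at offset 8 + 2 = 10 and occupies 4 bytes.
Bytes at offsets 10..13: D4 8F 15 78.
Big-endian: lowest address holds the most-significant byte.
The bytes are already most-significant first: 0xD48F1578.
Top bit is set, so as a signed 32-bit value this is 0xD48F1578 − 2^32 = -728820360.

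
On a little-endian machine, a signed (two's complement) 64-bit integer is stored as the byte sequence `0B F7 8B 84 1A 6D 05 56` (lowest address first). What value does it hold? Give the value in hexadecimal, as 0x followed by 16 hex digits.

Little-endian stores the least-significant byte at the lowest address.
Reassemble most-significant byte first: 56 05 6D 1A 84 8B F7 0B → 0x56056D1A848BF70B.

0x56056D1A848BF70B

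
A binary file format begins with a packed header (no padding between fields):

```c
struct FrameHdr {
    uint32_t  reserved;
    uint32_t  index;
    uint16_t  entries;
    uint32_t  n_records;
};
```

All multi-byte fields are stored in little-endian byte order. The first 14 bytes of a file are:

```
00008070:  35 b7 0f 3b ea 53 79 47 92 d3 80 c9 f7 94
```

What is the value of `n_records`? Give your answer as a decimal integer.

2499266944

`n_records` follows `reserved` (4 B), `index` (4 B), `entries` (2 B), so it starts at offset 4 + 4 + 2 = 10 and occupies 4 bytes.
Bytes at offsets 10..13: 80 C9 F7 94.
Little-endian: lowest address holds the least-significant byte.
Reassemble most-significant byte first: 94 F7 C9 80 → 0x94F7C980.
0x94F7C980 = 2499266944.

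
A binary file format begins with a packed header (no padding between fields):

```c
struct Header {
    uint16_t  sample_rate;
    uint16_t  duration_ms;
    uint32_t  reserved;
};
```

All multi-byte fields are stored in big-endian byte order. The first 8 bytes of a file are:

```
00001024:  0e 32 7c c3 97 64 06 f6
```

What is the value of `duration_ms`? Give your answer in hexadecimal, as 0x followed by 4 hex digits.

0x7CC3

`duration_ms` follows `sample_rate` (2 bytes), so it starts at byte offset 2 and occupies 2 bytes.
Bytes at offsets 2..3: 7C C3.
Big-endian: lowest address holds the most-significant byte.
The bytes are already most-significant first: 0x7CC3.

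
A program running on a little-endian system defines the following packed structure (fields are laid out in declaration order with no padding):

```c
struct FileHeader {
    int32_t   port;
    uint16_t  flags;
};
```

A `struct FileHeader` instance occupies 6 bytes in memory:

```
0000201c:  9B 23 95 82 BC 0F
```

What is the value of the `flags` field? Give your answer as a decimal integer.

4028

`flags` follows `port` (4 bytes), so it starts at byte offset 4 and occupies 2 bytes.
Bytes at offsets 4..5: BC 0F.
In little-endian order the low byte comes first in memory.
Reassemble most-significant byte first: 0F BC → 0x0FBC.
0x0FBC = 4028.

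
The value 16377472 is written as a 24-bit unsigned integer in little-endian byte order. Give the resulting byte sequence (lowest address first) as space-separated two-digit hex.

80 E6 F9

16377472 in hexadecimal, padded to 24 bits, is 0xF9E680.
Split into bytes (most-significant first): F9 E6 80.
Little-endian: lowest address holds the least-significant byte.
So at ascending addresses the bytes are 80 E6 F9.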